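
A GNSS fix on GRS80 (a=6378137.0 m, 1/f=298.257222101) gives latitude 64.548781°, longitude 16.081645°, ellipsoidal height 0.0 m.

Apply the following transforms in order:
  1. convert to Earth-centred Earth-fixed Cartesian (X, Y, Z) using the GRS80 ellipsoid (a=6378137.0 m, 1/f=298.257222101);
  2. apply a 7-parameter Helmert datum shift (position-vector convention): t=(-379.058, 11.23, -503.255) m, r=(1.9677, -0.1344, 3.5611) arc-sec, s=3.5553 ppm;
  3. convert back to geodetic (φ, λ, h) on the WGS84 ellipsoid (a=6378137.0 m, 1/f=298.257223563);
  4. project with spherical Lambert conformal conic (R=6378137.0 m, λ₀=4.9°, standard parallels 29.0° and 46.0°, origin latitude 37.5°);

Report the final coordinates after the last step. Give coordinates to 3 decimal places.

start: φ=64.548781°, λ=16.081645°, h=0.000 m
→ ECEF (a=6378137.000, f=1/298.257222101): X=2640914.2217, Y=761344.2932, Z=5736270.2830
→ Helmert 7p (PV): X=2640527.6708, Y=761349.1024, Z=5735796.4060
→ geod (Bowring, a=6378137.000): φ=64.54995191°, λ=16.08397383°, h=-586.9301 m
→ lcc (R=6378137.0, λ₀=4.9°): E=604691.9053, N=3144449.0445

E=604691.905 m, N=3144449.045 m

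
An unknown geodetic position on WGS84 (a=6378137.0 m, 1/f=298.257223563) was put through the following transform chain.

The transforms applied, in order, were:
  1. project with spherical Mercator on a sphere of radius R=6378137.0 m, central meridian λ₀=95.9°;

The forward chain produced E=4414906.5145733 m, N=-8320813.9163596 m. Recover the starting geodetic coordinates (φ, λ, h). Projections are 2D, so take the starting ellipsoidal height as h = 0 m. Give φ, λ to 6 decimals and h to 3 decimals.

start: E=4414906.5146, N=-8320813.9164 m
→ merc⁻¹: φ=-59.64360300°, λ=135.55978000°

φ=-59.643603°, λ=135.559780°, h=0.000 m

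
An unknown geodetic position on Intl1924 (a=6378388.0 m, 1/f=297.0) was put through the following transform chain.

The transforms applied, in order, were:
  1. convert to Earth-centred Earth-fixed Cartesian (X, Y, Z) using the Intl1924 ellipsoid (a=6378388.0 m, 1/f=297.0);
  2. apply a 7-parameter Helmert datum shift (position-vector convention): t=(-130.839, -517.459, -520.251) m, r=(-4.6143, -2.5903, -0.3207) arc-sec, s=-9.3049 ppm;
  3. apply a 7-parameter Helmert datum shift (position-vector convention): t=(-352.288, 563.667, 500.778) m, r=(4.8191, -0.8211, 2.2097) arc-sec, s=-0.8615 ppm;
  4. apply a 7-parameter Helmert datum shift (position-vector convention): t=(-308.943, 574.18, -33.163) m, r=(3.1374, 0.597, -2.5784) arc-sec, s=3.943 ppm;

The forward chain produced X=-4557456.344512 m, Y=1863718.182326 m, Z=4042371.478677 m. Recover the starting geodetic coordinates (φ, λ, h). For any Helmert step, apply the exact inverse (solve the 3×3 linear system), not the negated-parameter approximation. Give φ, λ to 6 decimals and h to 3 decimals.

start: X=-4557456.3445, Y=1863718.1823, Z=4042371.4787 m
→ Helmert⁻¹: X=-4557164.4227, Y=1863141.1757, Z=4042347.1732
→ Helmert⁻¹: X=-4556780.0155, Y=1862722.3616, Z=4041824.4969
→ Helmert⁻¹: X=-4556643.7069, Y=1863159.6400, Z=4042481.2651
→ geod (Bowring, a=6378388.000): φ=39.58142200°, λ=157.76090700°, h=218.4140 m

φ=39.581422°, λ=157.760907°, h=218.414 m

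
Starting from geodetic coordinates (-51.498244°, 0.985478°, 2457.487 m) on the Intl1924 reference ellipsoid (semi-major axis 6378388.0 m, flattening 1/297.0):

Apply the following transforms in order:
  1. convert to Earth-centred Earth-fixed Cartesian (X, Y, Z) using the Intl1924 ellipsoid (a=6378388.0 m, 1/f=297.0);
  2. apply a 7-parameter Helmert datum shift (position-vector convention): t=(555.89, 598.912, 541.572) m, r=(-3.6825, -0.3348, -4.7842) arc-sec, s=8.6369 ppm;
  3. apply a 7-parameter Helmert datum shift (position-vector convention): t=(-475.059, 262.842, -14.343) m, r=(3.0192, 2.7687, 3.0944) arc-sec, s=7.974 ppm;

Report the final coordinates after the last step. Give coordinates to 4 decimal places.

start: φ=-51.498244°, λ=0.985478°, h=2457.487 m
→ ECEF (a=6378388.000, f=1/297.0): X=3979933.7242, Y=68460.9577, Z=-4970261.2675
→ Helmert 7p (PV): X=3980533.6440, Y=68879.4117, Z=-4969757.3853
→ Helmert 7p (PV): X=3980022.5827, Y=69275.2650, Z=-4969863.7802

X=3980022.5827 m, Y=69275.2650 m, Z=-4969863.7802 m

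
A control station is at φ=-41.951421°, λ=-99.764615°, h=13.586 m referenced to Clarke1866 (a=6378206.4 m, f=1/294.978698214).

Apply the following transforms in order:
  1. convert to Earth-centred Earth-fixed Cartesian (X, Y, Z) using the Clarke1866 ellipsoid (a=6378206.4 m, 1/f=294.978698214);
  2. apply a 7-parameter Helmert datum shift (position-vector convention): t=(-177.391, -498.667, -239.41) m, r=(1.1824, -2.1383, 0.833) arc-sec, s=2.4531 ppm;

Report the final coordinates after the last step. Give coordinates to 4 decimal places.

start: φ=-41.951421°, λ=-99.764615°, h=13.586 m
→ ECEF (a=6378206.400, f=1/294.978698214): X=-805731.2171, Y=-4681923.7416, Z=-4241401.0983
→ Helmert 7p (PV): X=-805847.7070, Y=-4682412.8341, Z=-4241686.1046

X=-805847.7070 m, Y=-4682412.8341 m, Z=-4241686.1046 m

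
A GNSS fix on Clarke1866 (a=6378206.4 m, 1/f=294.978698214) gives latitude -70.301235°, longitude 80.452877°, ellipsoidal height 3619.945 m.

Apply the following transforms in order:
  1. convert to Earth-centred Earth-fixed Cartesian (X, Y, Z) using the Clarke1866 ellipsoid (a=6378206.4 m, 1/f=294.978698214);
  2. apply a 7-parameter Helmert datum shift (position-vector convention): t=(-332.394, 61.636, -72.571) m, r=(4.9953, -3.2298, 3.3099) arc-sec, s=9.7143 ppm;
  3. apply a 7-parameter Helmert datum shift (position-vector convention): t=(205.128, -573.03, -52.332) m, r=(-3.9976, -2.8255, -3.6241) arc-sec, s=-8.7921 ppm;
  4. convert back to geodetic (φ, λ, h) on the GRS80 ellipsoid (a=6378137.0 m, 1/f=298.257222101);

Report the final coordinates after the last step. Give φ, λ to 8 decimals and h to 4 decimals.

start: φ=-70.301235°, λ=80.452877°, h=3619.945 m
→ ECEF (a=6378206.400, f=1/294.978698214): X=357862.1585, Y=2127748.2010, Z=-5985675.1323
→ Helmert 7p (PV): X=357592.8246, Y=2127981.2111, Z=-5985748.7162
→ Helmert 7p (PV): X=357914.1917, Y=2127267.1806, Z=-5985784.7644
→ geod (Bowring, a=6378137.000): φ=-70.30413778°, λ=80.44939506°, h=3424.7841 m

φ=-70.30413778°, λ=80.44939506°, h=3424.7841 m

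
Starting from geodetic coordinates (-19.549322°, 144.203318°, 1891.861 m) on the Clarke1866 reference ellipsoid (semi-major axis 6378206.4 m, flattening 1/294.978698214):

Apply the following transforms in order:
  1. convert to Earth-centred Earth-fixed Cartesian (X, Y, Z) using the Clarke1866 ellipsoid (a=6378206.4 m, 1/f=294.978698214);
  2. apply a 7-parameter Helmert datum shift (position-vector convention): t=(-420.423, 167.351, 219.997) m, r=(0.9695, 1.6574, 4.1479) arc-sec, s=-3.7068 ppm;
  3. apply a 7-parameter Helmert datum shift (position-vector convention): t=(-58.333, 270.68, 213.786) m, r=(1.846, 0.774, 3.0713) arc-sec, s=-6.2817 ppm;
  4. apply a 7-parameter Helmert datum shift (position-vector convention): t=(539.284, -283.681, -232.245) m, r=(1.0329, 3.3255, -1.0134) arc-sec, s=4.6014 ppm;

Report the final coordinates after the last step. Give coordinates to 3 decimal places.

start: φ=-19.549322°, λ=144.203318°, h=1891.861 m
→ ECEF (a=6378206.400, f=1/294.978698214): X=-4878419.0249, Y=3517997.3248, Z=-2121254.5775
→ Helmert 7p (PV): X=-4878909.1547, Y=3518063.5031, Z=-2120970.9825
→ Helmert 7p (PV): X=-4878997.1825, Y=3518258.4186, Z=-2120694.0801
→ Helmert 7p (PV): X=-4878497.2541, Y=3518025.5174, Z=-2120839.8031

X=-4878497.254 m, Y=3518025.517 m, Z=-2120839.803 m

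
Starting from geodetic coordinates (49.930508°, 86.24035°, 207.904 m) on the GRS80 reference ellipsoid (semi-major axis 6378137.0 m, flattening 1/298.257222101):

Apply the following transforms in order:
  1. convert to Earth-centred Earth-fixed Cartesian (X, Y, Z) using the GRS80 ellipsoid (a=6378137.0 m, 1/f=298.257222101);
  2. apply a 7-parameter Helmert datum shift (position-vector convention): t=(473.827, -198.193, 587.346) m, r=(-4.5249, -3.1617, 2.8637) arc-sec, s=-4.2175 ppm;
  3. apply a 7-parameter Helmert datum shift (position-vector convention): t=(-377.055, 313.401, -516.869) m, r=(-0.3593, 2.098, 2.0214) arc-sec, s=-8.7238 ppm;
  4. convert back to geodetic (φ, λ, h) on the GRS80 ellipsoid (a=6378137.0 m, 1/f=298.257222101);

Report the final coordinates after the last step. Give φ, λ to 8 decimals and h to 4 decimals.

start: φ=49.930508°, λ=86.240350°, h=207.904 m
→ ECEF (a=6378137.000, f=1/298.257222101): X=269754.3781, Y=4105062.4509, Z=4857976.1333
→ Helmert 7p (PV): X=270095.6101, Y=4104957.2606, Z=4858457.0719
→ Helmert 7p (PV): X=269725.3874, Y=4105245.9607, Z=4857887.9210
→ geod (Bowring, a=6378137.000): φ=49.92875077°, λ=86.24092046°, h=257.0517 m

φ=49.92875077°, λ=86.24092046°, h=257.0517 m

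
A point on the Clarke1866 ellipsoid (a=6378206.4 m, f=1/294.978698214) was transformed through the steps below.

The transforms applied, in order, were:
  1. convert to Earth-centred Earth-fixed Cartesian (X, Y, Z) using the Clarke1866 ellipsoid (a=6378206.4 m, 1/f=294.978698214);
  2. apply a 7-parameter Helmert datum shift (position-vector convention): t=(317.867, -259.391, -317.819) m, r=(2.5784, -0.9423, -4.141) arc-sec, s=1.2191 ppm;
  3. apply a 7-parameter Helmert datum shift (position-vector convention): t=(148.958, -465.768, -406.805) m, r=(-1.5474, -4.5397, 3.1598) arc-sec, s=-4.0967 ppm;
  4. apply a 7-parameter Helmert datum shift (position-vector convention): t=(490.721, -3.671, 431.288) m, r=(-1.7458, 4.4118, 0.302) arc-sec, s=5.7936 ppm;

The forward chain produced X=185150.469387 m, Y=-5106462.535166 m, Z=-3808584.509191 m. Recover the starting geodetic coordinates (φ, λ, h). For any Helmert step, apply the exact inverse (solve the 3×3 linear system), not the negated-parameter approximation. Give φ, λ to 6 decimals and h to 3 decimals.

φ=-36.887654°, λ=-87.933938°, h=1769.826 m

start: X=185150.4694, Y=-5106462.5352, Z=-3808584.5092 m
→ Helmert⁻¹: X=184732.6735, Y=-5106397.3108, Z=-3809032.9981
→ Helmert⁻¹: X=184422.4276, Y=-5105926.7128, Z=-3808684.1596
→ Helmert⁻¹: X=184189.4412, Y=-5105705.0051, Z=-3808298.7157
→ geod (Bowring, a=6378206.400): φ=-36.88765400°, λ=-87.93393800°, h=1769.8260 m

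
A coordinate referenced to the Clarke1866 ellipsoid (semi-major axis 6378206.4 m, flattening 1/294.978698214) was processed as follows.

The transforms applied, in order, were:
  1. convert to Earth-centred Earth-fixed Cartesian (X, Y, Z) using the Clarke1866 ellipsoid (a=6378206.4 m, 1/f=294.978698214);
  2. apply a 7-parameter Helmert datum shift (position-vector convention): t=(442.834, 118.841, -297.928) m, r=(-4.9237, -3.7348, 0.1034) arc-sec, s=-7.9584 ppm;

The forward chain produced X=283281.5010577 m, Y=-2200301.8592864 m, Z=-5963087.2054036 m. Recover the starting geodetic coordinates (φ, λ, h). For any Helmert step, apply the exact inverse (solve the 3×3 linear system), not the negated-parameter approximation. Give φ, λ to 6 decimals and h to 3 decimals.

φ=-69.719978°, λ=-82.677778°, h=2980.217 m

start: X=283281.5011, Y=-2200301.8593, Z=-5963087.2054 m
→ Helmert⁻¹: X=282731.8460, Y=-2200296.0151, Z=-5962894.3742
→ geod (Bowring, a=6378206.400): φ=-69.71997800°, λ=-82.67777800°, h=2980.2170 m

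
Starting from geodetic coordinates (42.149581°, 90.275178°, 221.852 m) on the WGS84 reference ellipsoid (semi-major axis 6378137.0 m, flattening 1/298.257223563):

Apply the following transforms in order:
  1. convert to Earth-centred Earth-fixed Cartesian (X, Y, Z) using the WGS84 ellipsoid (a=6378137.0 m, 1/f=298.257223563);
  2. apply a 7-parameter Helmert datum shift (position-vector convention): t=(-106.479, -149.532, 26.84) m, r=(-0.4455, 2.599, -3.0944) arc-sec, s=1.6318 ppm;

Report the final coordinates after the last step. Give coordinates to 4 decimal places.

start: φ=42.149581°, λ=90.275178°, h=221.852 m
→ ECEF (a=6378137.000, f=1/298.257223563): X=-22745.9379, Y=4735975.3377, Z=4258085.2940
→ Helmert 7p (PV): X=-22727.7512, Y=4735843.0719, Z=4258109.1400

X=-22727.7512 m, Y=4735843.0719 m, Z=4258109.1400 m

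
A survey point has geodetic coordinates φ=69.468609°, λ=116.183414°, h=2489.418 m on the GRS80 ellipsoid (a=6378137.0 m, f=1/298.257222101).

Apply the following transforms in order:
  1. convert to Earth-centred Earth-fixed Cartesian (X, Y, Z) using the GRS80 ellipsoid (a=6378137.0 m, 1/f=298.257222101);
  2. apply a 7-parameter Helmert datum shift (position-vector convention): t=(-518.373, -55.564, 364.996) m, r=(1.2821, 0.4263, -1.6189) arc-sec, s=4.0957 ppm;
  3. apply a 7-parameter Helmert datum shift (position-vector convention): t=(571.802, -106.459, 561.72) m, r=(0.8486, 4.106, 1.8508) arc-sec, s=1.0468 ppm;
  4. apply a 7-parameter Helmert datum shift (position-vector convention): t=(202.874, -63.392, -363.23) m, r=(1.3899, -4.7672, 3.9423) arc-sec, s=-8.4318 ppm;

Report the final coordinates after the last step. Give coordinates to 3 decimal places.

start: φ=69.468609°, λ=116.183414°, h=2489.418 m
→ ECEF (a=6378137.000, f=1/298.257222101): X=-990338.0677, Y=2014104.2922, Z=5952837.8844
→ Helmert 7p (PV): X=-990832.3856, Y=2014027.7485, Z=5953241.8275
→ Helmert 7p (PV): X=-990161.1846, Y=2013890.0146, Z=5953837.7893
→ Helmert 7p (PV): X=-990126.0566, Y=2013750.5982, Z=5953415.0436

X=-990126.057 m, Y=2013750.598 m, Z=5953415.044 m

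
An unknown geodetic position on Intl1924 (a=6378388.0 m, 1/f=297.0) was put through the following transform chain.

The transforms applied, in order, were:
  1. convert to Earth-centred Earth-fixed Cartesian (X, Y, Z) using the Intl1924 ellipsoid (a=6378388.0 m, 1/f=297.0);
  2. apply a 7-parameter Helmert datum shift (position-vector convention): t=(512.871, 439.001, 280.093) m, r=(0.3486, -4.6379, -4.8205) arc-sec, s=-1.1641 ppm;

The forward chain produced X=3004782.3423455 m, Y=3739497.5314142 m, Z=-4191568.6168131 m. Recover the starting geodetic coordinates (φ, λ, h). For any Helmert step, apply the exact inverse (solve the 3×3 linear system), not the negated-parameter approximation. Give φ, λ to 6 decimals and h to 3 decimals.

φ=-41.344051°, λ=51.220883°, h=1016.106 m

start: X=3004782.3423, Y=3739497.5314, Z=-4191568.6168 m
→ Helmert⁻¹: X=3004091.3274, Y=3739126.0054, Z=-4191927.4564
→ geod (Bowring, a=6378388.000): φ=-41.34405100°, λ=51.22088300°, h=1016.1060 m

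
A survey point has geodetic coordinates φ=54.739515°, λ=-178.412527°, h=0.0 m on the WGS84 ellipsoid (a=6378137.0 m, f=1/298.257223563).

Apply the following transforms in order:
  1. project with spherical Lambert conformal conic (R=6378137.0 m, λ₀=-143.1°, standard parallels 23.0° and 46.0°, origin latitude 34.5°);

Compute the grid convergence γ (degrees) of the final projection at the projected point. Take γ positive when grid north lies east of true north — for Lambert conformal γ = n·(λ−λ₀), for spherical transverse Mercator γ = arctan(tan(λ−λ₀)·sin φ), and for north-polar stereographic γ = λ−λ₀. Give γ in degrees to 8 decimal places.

-20.13835325

start: φ=54.739515°, λ=-178.412527°, h=0.000 m
→ into lcc (λ₀=-143.1°): φ=54.73951500°, λ−λ₀=-35.31252700°
convergence γ = -20.13835325°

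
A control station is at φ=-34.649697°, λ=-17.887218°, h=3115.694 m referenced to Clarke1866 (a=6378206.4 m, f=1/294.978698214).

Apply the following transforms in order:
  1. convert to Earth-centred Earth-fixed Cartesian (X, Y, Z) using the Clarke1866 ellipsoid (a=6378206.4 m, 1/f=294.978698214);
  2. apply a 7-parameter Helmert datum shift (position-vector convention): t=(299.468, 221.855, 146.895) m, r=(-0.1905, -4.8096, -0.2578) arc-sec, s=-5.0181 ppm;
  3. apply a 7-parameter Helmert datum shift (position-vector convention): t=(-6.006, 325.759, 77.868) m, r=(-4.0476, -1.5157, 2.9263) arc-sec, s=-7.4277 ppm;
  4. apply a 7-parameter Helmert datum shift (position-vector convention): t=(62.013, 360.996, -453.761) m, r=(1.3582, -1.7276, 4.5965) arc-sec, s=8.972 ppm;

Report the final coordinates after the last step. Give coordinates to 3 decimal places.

start: φ=-34.649697°, λ=-17.887218°, h=3115.694 m
→ ECEF (a=6378206.400, f=1/294.978698214): X=5001277.1423, Y=-1614136.4702, Z=-3607549.7505
→ Helmert 7p (PV): X=5001633.6149, Y=-1613916.0980, Z=-3607266.6445
→ Helmert 7p (PV): X=5001639.8621, Y=-1613578.1791, Z=-3607093.5593
→ Helmert 7p (PV): X=5001812.9198, Y=-1613096.4483, Z=-3607548.4160

X=5001812.920 m, Y=-1613096.448 m, Z=-3607548.416 m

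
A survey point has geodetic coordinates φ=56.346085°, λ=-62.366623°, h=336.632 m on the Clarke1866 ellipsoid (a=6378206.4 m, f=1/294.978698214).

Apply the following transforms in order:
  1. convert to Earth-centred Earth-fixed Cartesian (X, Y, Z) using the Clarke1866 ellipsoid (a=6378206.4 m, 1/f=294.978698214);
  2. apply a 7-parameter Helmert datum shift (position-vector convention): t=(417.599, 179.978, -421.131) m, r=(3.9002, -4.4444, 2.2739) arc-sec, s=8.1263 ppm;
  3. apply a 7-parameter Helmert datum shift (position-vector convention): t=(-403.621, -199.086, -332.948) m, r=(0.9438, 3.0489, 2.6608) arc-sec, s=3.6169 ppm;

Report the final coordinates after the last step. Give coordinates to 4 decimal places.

start: φ=56.346085°, λ=-62.366623°, h=336.632 m
→ ECEF (a=6378206.400, f=1/294.978698214): X=1643355.0410, Y=-3138993.1905, Z=5285973.1253
→ Helmert 7p (PV): X=1643706.7014, Y=-3138920.5559, Z=5285571.0047
→ Helmert 7p (PV): X=1643427.6464, Y=-3139133.9764, Z=5285218.5148

X=1643427.6464 m, Y=-3139133.9764 m, Z=5285218.5148 m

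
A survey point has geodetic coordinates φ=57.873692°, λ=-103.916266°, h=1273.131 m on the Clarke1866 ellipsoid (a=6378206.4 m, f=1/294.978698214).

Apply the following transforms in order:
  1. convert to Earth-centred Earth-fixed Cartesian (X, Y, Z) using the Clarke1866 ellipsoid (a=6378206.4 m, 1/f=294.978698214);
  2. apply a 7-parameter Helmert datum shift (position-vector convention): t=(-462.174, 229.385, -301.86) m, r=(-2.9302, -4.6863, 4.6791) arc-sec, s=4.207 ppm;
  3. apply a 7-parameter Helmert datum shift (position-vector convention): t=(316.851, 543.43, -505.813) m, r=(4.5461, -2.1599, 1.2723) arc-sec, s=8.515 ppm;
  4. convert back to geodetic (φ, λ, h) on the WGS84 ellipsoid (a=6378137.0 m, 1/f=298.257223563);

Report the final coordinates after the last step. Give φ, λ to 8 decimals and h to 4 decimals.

start: φ=57.873692°, λ=-103.916266°, h=1273.131 m
→ ECEF (a=6378206.400, f=1/294.978698214): X=-817902.3738, Y=-3300971.1861, Z=5379148.2766
→ Helmert 7p (PV): X=-818415.3199, Y=-3300697.8259, Z=5378897.3579
→ Helmert 7p (PV): X=-818141.4035, Y=-3300306.1021, Z=5378356.0277
→ geod (Bowring, a=6378137.000): φ=57.87245382°, λ=-103.92287095°, h=188.4061 m

φ=57.87245382°, λ=-103.92287095°, h=188.4061 m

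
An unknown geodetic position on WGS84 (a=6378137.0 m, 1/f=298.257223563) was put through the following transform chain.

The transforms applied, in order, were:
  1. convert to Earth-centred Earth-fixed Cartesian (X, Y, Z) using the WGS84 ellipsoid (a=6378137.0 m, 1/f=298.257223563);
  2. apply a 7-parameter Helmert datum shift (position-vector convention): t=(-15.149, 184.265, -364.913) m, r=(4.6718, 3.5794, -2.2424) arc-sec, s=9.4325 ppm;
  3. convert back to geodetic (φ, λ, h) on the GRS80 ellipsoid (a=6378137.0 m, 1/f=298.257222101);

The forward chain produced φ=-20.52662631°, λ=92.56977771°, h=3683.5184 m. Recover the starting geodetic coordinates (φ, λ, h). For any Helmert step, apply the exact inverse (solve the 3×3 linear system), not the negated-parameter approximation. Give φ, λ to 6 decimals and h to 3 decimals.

φ=-20.525475°, λ=92.569987°, h=3322.700 m

start: φ=-20.526626°, λ=92.569778°, h=3683.518 m
→ ECEF (a=6378137.000, f=1/298.257222101): X=-268078.9470, Y=5973081.4140, Z=-2223681.4969
→ Helmert⁻¹: X=-268087.6183, Y=5972787.5359, Z=-2223435.5457
→ geod (Bowring, a=6378137.000): φ=-20.52547500°, λ=92.56998700°, h=3322.7000 m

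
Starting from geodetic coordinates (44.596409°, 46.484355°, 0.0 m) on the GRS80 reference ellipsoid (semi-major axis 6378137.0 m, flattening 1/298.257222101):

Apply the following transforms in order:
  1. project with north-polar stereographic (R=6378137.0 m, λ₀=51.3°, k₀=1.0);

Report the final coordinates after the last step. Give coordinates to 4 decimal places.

start: φ=44.596409°, λ=46.484355°, h=0.000 m
→ stereo (R=6378137.0, λ₀=51.3°): E=-448001.7649, N=-5317696.5975

E=-448001.7649 m, N=-5317696.5975 m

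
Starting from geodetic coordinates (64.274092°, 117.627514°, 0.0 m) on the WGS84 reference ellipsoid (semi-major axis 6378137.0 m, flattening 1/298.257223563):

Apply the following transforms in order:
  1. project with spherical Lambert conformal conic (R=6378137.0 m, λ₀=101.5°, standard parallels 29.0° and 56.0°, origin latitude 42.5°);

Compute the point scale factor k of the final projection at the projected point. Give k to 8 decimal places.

start: φ=64.274092°, λ=117.627514°, h=0.000 m
→ into lcc (λ₀=101.5°): φ=64.27409200°, λ−λ₀=16.12751400°
scale k = 1.05575342

1.05575342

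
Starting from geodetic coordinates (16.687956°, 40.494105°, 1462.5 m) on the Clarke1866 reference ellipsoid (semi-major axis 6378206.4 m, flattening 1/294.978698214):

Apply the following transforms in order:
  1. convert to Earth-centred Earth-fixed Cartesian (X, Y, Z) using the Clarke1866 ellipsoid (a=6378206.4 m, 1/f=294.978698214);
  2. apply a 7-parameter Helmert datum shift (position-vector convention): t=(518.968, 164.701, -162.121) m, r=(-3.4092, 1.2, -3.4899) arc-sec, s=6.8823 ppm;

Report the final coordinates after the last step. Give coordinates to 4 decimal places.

X=4649156.4946 m, Y=3969534.1681 m, Z=1819848.8787 m

start: φ=16.687956°, λ=40.494105°, h=1462.500 m
→ ECEF (a=6378206.400, f=1/294.978698214): X=4648527.7845, Y=3969390.7168, Z=1820091.1251
→ Helmert 7p (PV): X=4649156.4946, Y=3969534.1681, Z=1819848.8787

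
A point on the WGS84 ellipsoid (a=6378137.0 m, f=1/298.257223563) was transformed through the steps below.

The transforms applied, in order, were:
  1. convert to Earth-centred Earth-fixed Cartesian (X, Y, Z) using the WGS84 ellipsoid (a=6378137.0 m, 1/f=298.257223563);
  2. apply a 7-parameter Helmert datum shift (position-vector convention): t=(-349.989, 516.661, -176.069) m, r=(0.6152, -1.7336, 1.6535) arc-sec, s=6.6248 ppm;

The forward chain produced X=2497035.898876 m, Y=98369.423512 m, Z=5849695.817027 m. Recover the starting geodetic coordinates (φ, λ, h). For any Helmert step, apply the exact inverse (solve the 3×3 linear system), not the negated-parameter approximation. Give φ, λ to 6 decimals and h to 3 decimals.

φ=67.004070°, λ=2.243716°, h=1326.592 m

start: X=2497035.8989, Y=98369.4235, Z=5849695.8170 m
→ Helmert⁻¹: X=2497419.2938, Y=97849.5415, Z=5849811.8501
→ geod (Bowring, a=6378137.000): φ=67.00407000°, λ=2.24371600°, h=1326.5920 m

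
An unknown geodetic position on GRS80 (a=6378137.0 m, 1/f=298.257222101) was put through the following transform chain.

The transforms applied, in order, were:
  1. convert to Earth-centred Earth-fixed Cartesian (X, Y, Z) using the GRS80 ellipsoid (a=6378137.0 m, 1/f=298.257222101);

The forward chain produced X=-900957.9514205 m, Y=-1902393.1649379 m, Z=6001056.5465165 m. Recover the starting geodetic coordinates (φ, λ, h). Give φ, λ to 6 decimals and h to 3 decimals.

start: X=-900957.9514, Y=-1902393.1649, Z=6001056.5465 m
→ geod (Bowring, a=6378137.000): φ=70.79086300°, λ=-115.34185500°, h=436.1410 m

φ=70.790863°, λ=-115.341855°, h=436.141 m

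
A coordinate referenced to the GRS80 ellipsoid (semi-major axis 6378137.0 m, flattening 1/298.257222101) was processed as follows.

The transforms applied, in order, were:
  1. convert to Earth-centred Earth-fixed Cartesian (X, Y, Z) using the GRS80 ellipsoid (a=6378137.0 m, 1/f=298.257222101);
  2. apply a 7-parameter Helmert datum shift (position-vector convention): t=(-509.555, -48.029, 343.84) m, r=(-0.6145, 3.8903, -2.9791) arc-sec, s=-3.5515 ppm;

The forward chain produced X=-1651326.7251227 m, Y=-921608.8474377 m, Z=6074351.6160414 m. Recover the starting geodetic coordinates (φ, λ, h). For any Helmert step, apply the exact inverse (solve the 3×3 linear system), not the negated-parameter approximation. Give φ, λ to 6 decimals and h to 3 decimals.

start: X=-1651326.7251, Y=-921608.8474, Z=6074351.6160 m
→ Helmert⁻¹: X=-1650924.2820, Y=-921606.0313, Z=6073995.4647
→ geod (Bowring, a=6378137.000): φ=72.81829000°, λ=-150.82815500°, h=2839.5270 m

φ=72.818290°, λ=-150.828155°, h=2839.527 m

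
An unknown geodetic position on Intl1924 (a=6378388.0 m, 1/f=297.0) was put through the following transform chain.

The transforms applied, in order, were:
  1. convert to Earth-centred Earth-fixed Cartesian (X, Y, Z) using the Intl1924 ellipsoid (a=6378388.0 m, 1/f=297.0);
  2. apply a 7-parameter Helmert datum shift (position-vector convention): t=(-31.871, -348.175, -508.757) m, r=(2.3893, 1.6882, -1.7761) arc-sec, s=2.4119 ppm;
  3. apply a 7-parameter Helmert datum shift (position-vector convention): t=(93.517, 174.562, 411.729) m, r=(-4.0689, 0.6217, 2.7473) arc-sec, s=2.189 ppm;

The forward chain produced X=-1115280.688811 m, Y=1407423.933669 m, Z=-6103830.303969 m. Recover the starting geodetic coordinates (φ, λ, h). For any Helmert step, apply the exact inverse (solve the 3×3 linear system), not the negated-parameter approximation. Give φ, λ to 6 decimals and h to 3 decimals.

φ=-73.708726°, λ=128.389392°, h=3814.216 m

start: X=-1115280.6888, Y=1407423.9337, Z=-6103830.3040 m
→ Helmert⁻¹: X=-1115334.6203, Y=1407381.5618, Z=-6104204.2697
→ Helmert⁻¹: X=-1115262.2237, Y=1407646.0350, Z=-6103706.2249
→ geod (Bowring, a=6378388.000): φ=-73.70872600°, λ=128.38939200°, h=3814.2160 m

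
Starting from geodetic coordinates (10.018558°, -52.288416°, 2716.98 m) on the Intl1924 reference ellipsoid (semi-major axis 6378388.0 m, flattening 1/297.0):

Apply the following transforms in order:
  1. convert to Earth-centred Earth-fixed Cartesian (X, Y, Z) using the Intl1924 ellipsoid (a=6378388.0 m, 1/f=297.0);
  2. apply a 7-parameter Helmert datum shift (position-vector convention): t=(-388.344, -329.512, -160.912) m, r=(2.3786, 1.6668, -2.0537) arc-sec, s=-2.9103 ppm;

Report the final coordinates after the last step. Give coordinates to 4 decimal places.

X=3843671.0240 m, Y=-4971986.9428 m, Z=1102502.5694 m

start: φ=10.018558°, λ=-52.288416°, h=2716.980 m
→ ECEF (a=6378388.000, f=1/297.0): X=3844111.1447, Y=-4971620.9088, Z=1102755.0859
→ Helmert 7p (PV): X=3843671.0240, Y=-4971986.9428, Z=1102502.5694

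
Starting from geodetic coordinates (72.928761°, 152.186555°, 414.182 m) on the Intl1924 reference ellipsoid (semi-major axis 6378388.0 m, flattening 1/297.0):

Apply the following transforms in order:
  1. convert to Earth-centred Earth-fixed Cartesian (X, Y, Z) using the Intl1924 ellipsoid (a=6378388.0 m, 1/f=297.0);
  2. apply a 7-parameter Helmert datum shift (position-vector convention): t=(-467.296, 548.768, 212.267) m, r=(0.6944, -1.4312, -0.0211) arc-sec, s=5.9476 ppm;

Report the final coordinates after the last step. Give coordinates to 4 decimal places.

start: φ=72.928761°, λ=152.186555°, h=414.182 m
→ ECEF (a=6378388.000, f=1/297.0): X=-1661340.4585, Y=876423.7391, Z=6075454.0573
→ Helmert 7p (PV): X=-1661859.7015, Y=876957.4362, Z=6075693.8817

X=-1661859.7015 m, Y=876957.4362 m, Z=6075693.8817 m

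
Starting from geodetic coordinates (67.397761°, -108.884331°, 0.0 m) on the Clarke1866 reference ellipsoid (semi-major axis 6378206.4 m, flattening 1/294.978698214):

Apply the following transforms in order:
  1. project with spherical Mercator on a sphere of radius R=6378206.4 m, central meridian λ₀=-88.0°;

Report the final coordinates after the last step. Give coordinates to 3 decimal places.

start: φ=67.397761°, λ=-108.884331°, h=0.000 m
→ merc (R=6378206.4, λ₀=-88.0°): E=-2324858.3888, N=10270430.6233

E=-2324858.389 m, N=10270430.623 m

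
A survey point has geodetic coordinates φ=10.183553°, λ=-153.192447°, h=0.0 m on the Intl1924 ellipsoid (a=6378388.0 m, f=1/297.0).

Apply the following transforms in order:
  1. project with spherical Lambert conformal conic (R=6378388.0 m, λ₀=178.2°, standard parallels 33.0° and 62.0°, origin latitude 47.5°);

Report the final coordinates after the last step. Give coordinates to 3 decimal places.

E=3601400.615 m, N=-3629275.200 m

start: φ=10.183553°, λ=-153.192447°, h=0.000 m
→ lcc (R=6378388.0, λ₀=178.2°): E=3601400.6149, N=-3629275.2000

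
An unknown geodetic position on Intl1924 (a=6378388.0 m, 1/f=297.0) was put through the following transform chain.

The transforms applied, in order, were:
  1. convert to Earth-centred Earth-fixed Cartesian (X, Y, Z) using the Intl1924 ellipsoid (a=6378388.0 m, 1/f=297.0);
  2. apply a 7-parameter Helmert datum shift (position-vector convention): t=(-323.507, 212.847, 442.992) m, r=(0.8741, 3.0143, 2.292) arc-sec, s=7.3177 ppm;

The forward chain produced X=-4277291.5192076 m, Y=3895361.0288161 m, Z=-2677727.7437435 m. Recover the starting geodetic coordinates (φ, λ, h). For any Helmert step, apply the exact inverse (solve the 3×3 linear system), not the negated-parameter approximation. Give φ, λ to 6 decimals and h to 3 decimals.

φ=-24.990787°, λ=137.674229°, h=105.959 m

start: X=-4277291.5192, Y=3895361.0288, Z=-2677727.7437 m
→ Helmert⁻¹: X=-4276854.2932, Y=3895155.8529, Z=-2678230.1454
→ geod (Bowring, a=6378388.000): φ=-24.99078700°, λ=137.67422900°, h=105.9590 m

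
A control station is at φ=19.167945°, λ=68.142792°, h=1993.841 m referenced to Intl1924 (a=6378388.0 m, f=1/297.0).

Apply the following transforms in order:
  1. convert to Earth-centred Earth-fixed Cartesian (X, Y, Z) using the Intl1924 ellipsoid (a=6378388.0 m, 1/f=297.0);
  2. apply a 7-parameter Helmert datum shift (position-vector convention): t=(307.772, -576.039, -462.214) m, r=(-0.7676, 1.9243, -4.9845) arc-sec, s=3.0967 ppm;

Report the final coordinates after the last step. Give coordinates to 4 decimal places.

start: φ=19.167945°, λ=68.142792°, h=1993.841 m
→ ECEF (a=6378388.000, f=1/297.0): X=2244504.9710, Y=5595453.4919, Z=2081598.5397
→ Helmert 7p (PV): X=2244974.3310, Y=5594848.2870, Z=2081101.0090

X=2244974.3310 m, Y=5594848.2870 m, Z=2081101.0090 m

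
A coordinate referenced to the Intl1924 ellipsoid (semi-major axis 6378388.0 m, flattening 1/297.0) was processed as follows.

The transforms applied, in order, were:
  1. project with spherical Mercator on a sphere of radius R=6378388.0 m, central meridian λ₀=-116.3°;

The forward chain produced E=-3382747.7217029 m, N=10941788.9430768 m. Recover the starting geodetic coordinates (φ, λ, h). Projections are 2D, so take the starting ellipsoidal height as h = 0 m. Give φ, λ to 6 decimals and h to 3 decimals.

start: E=-3382747.7217, N=10941788.9431 m
→ merc⁻¹: φ=69.60501400°, λ=-146.68654400°

φ=69.605014°, λ=-146.686544°, h=0.000 m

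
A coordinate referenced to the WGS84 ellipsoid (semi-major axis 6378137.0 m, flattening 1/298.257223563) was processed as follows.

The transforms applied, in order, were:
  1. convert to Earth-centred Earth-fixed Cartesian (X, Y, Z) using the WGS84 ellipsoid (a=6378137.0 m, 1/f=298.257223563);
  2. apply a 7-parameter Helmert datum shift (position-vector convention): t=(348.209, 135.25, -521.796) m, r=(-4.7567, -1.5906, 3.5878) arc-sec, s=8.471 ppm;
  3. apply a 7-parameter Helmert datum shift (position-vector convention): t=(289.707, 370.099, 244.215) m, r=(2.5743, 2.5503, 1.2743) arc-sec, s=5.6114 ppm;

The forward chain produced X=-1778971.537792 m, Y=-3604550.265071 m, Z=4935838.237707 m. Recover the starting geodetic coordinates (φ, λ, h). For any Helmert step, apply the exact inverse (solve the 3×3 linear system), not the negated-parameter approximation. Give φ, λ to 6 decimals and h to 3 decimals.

start: X=-1778971.5378, Y=-3604550.2651, Z=4935838.2377 m
→ Helmert⁻¹: X=-1779334.5559, Y=-3604827.5439, Z=4935589.3175
→ Helmert⁻¹: X=-1779692.3318, Y=-3605015.1301, Z=4935999.8883
→ geod (Bowring, a=6378137.000): φ=51.02543100°, λ=-116.27422900°, h=868.6460 m

φ=51.025431°, λ=-116.274229°, h=868.646 m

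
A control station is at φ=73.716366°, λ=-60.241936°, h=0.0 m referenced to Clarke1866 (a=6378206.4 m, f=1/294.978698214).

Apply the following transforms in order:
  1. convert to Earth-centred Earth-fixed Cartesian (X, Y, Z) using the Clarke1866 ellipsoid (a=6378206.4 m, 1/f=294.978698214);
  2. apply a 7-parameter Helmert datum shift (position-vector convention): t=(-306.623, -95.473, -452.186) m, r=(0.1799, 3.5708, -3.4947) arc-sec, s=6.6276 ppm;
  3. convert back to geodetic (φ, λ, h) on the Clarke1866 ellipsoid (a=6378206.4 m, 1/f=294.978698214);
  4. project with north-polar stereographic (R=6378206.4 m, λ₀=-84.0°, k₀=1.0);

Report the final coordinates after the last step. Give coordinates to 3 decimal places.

E=735062.030 m, N=-1670561.707 m

start: φ=73.716366°, λ=-60.241936°, h=0.000 m
→ ECEF (a=6378206.400, f=1/294.978698214): X=890433.7925, Y=-1557427.1777, Z=6099958.2337
→ Helmert 7p (PV): X=890212.2851, Y=-1557553.3795, Z=6099529.7024
→ geod (Bowring, a=6378206.400): φ=73.71529249°, λ=-60.25007798°, h=-411.4422 m
→ stereo (R=6378206.4, λ₀=-84.0°): E=735062.0299, N=-1670561.7074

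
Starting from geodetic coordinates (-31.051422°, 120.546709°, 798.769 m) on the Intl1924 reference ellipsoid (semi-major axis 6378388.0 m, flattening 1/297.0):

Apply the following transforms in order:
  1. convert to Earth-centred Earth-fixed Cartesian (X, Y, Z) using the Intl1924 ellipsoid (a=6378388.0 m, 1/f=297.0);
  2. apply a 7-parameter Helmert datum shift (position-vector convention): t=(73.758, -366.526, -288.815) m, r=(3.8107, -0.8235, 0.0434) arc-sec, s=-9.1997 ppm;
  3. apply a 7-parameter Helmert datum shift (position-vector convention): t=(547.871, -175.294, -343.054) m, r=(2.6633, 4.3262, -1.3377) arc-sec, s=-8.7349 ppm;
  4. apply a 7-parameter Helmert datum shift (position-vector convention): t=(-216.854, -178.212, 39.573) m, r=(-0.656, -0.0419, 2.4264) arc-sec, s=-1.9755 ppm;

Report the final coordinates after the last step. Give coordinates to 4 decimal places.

start: φ=-31.051422°, λ=120.546709°, h=798.769 m
→ ECEF (a=6378388.000, f=1/297.0): X=-2780062.3536, Y=4710823.2669, Z=-3271238.9397
→ Helmert 7p (PV): X=-2779950.9510, Y=4710473.2527, Z=-3271421.7287
→ Helmert 7p (PV): X=-2779416.8628, Y=4710317.0823, Z=-3271617.0796
→ Helmert 7p (PV): X=-2779682.9713, Y=4710086.4645, Z=-3271586.5887

X=-2779682.9713 m, Y=4710086.4645 m, Z=-3271586.5887 m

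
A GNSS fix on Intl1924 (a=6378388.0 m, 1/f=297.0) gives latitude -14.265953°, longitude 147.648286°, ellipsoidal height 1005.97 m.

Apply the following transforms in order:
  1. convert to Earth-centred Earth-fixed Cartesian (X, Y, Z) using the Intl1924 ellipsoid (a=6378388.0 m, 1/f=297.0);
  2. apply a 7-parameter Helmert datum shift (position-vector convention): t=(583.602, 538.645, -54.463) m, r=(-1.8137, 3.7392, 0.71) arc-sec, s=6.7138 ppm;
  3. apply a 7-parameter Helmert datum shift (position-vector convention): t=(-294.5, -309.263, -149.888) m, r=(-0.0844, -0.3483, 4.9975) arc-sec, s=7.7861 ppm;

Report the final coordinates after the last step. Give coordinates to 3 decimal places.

start: φ=-14.265953°, λ=147.648286°, h=1005.970 m
→ ECEF (a=6378388.000, f=1/297.0): X=-5224055.8363, Y=3309114.2745, Z=-1561782.5395
→ Helmert 7p (PV): X=-5223547.0106, Y=3309643.4211, Z=-1561781.8823
→ Helmert 7p (PV): X=-5223959.7329, Y=3309232.7282, Z=-1561954.1054

X=-5223959.733 m, Y=3309232.728 m, Z=-1561954.105 m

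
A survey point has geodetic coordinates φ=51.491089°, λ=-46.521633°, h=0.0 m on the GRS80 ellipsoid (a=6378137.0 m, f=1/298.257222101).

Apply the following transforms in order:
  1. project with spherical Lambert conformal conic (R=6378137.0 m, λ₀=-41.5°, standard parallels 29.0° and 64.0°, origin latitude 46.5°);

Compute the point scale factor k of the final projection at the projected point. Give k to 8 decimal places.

start: φ=51.491089°, λ=-46.521633°, h=0.000 m
→ into lcc (λ₀=-41.5°): φ=51.49108900°, λ−λ₀=-5.02163300°
scale k = 0.95549076

0.95549076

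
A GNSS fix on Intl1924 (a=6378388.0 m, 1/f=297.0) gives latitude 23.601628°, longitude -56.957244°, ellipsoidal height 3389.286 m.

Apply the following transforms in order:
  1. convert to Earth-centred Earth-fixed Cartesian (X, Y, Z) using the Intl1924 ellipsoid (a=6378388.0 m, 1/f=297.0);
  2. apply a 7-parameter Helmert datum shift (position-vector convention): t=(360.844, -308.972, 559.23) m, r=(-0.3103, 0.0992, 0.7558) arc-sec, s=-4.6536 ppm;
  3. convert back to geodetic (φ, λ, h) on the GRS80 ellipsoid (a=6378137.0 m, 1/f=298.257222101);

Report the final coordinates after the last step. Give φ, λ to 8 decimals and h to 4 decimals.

start: φ=23.601628°, λ=-56.957244°, h=3389.286 m
→ ECEF (a=6378388.000, f=1/297.0): X=3190399.6092, Y=-4904767.7371, Z=2539304.3971
→ Helmert 7p (PV): X=3190764.7997, Y=-4905038.3739, Z=2539857.6544
→ geod (Bowring, a=6378137.000): φ=23.60406001°, λ=-56.95569147°, h=4237.5560 m

φ=23.60406001°, λ=-56.95569147°, h=4237.5560 m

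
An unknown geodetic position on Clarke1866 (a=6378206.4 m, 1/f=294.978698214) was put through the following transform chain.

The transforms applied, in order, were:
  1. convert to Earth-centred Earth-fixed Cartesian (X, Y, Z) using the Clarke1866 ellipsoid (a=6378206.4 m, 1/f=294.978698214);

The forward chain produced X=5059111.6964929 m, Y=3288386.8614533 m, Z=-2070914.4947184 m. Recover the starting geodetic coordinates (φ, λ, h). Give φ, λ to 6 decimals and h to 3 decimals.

start: X=5059111.6965, Y=3288386.8615, Z=-2070914.4947 m
→ geod (Bowring, a=6378206.400): φ=-19.06260000°, λ=33.02358300°, h=3485.8960 m

φ=-19.062600°, λ=33.023583°, h=3485.896 m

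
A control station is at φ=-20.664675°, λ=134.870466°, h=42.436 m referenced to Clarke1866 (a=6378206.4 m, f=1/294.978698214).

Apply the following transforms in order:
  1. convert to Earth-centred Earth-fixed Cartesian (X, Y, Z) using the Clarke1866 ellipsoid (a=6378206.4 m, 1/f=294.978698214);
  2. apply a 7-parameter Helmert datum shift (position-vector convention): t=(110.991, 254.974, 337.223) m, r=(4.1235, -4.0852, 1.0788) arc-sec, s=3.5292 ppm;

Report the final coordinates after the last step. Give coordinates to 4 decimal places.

start: φ=-20.664675°, λ=134.870466°, h=42.436 m
→ ECEF (a=6378206.400, f=1/294.978698214): X=-4212155.5240, Y=4231244.3510, Z=-2236579.0893
→ Helmert 7p (PV): X=-4212037.2318, Y=4231536.9398, Z=-2236248.5959

X=-4212037.2318 m, Y=4231536.9398 m, Z=-2236248.5959 m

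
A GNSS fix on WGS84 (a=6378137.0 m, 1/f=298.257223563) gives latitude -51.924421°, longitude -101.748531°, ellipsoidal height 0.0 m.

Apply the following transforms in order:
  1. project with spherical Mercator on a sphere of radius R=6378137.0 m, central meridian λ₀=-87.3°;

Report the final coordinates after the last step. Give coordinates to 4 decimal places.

E=-1608403.1136 m, N=-6786471.3213 m

start: φ=-51.924421°, λ=-101.748531°, h=0.000 m
→ merc (R=6378137.0, λ₀=-87.3°): E=-1608403.1136, N=-6786471.3213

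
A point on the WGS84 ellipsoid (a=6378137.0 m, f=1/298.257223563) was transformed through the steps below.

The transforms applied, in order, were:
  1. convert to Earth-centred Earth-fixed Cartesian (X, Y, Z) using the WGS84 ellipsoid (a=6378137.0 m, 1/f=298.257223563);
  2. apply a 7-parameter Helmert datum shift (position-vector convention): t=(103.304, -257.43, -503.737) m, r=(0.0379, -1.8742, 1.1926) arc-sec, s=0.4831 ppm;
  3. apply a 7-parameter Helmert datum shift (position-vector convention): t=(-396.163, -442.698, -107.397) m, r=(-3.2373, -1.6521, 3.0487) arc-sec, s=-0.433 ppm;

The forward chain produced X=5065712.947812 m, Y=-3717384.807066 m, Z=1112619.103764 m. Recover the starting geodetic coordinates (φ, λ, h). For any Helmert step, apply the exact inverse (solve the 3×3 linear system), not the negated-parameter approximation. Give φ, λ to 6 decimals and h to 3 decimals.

start: X=5065712.9478, Y=-3717384.8071, Z=1112619.1038 m
→ Helmert⁻¹: X=5066065.2764, Y=-3717036.0601, Z=1112628.0670
→ Helmert⁻¹: X=5065948.1488, Y=-3716805.9208, Z=1113085.9180
→ geod (Bowring, a=6378137.000): φ=10.11216800°, λ=-36.26690700°, h=3538.5220 m

φ=10.112168°, λ=-36.266907°, h=3538.522 m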